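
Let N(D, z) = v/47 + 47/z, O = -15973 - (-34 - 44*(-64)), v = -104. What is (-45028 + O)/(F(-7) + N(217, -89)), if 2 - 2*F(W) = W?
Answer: -533608578/14717 ≈ -36258.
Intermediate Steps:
F(W) = 1 - W/2
O = -18755 (O = -15973 - (-34 + 2816) = -15973 - 1*2782 = -15973 - 2782 = -18755)
N(D, z) = -104/47 + 47/z
(-45028 + O)/(F(-7) + N(217, -89)) = (-45028 - 18755)/((1 - ½*(-7)) + (-104/47 + 47/(-89))) = -63783/((1 + 7/2) + (-104/47 + 47*(-1/89))) = -63783/(9/2 + (-104/47 - 47/89)) = -63783/(9/2 - 11465/4183) = -63783/14717/8366 = -63783*8366/14717 = -533608578/14717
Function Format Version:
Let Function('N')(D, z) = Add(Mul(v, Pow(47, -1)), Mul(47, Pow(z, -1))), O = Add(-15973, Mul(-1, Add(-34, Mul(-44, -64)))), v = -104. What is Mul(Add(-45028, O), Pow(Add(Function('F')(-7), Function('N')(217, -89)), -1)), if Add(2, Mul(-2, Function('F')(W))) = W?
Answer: Rational(-533608578, 14717) ≈ -36258.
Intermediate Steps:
Function('F')(W) = Add(1, Mul(Rational(-1, 2), W))
O = -18755 (O = Add(-15973, Mul(-1, Add(-34, 2816))) = Add(-15973, Mul(-1, 2782)) = Add(-15973, -2782) = -18755)
Function('N')(D, z) = Add(Rational(-104, 47), Mul(47, Pow(z, -1))) (Function('N')(D, z) = Add(Mul(-104, Pow(47, -1)), Mul(47, Pow(z, -1))) = Add(Mul(-104, Rational(1, 47)), Mul(47, Pow(z, -1))) = Add(Rational(-104, 47), Mul(47, Pow(z, -1))))
Mul(Add(-45028, O), Pow(Add(Function('F')(-7), Function('N')(217, -89)), -1)) = Mul(Add(-45028, -18755), Pow(Add(Add(1, Mul(Rational(-1, 2), -7)), Add(Rational(-104, 47), Mul(47, Pow(-89, -1)))), -1)) = Mul(-63783, Pow(Add(Add(1, Rational(7, 2)), Add(Rational(-104, 47), Mul(47, Rational(-1, 89)))), -1)) = Mul(-63783, Pow(Add(Rational(9, 2), Add(Rational(-104, 47), Rational(-47, 89))), -1)) = Mul(-63783, Pow(Add(Rational(9, 2), Rational(-11465, 4183)), -1)) = Mul(-63783, Pow(Rational(14717, 8366), -1)) = Mul(-63783, Rational(8366, 14717)) = Rational(-533608578, 14717)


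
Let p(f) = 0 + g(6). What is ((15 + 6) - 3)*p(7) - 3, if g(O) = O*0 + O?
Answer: 105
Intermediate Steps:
g(O) = O (g(O) = 0 + O = O)
p(f) = 6 (p(f) = 0 + 6 = 6)
((15 + 6) - 3)*p(7) - 3 = ((15 + 6) - 3)*6 - 3 = (21 - 3)*6 - 3 = 18*6 - 3 = 108 - 3 = 105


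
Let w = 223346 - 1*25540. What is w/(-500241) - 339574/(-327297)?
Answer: 1668690904/2598847279 ≈ 0.64209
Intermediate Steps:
w = 197806 (w = 223346 - 25540 = 197806)
w/(-500241) - 339574/(-327297) = 197806/(-500241) - 339574/(-327297) = 197806*(-1/500241) - 339574*(-1/327297) = -28258/71463 + 339574/327297 = 1668690904/2598847279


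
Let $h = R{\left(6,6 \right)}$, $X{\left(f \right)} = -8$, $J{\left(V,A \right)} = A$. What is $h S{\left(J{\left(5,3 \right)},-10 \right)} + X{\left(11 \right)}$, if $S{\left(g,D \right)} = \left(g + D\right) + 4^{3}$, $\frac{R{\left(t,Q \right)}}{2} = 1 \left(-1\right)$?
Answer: $-122$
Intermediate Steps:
$R{\left(t,Q \right)} = -2$ ($R{\left(t,Q \right)} = 2 \cdot 1 \left(-1\right) = 2 \left(-1\right) = -2$)
$S{\left(g,D \right)} = 64 + D + g$ ($S{\left(g,D \right)} = \left(D + g\right) + 64 = 64 + D + g$)
$h = -2$
$h S{\left(J{\left(5,3 \right)},-10 \right)} + X{\left(11 \right)} = - 2 \left(64 - 10 + 3\right) - 8 = \left(-2\right) 57 - 8 = -114 - 8 = -122$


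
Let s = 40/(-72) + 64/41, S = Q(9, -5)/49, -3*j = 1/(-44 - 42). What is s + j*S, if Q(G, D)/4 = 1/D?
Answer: 3908239/3887415 ≈ 1.0054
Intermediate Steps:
Q(G, D) = 4/D
j = 1/258 (j = -1/(3*(-44 - 42)) = -⅓/(-86) = -⅓*(-1/86) = 1/258 ≈ 0.0038760)
S = -4/245 (S = (4/(-5))/49 = (4*(-⅕))*(1/49) = -⅘*1/49 = -4/245 ≈ -0.016327)
s = 371/369 (s = 40*(-1/72) + 64*(1/41) = -5/9 + 64/41 = 371/369 ≈ 1.0054)
s + j*S = 371/369 + (1/258)*(-4/245) = 371/369 - 2/31605 = 3908239/3887415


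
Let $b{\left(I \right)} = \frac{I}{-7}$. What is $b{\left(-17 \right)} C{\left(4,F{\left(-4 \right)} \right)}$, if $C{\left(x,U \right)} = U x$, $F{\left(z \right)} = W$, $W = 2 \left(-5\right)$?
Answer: $- \frac{680}{7} \approx -97.143$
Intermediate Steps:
$W = -10$
$F{\left(z \right)} = -10$
$b{\left(I \right)} = - \frac{I}{7}$ ($b{\left(I \right)} = I \left(- \frac{1}{7}\right) = - \frac{I}{7}$)
$b{\left(-17 \right)} C{\left(4,F{\left(-4 \right)} \right)} = \left(- \frac{1}{7}\right) \left(-17\right) \left(\left(-10\right) 4\right) = \frac{17}{7} \left(-40\right) = - \frac{680}{7}$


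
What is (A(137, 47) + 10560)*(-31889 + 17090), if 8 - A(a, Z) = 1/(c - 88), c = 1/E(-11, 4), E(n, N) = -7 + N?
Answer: -41444939877/265 ≈ -1.5640e+8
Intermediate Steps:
c = -1/3 (c = 1/(-7 + 4) = 1/(-3) = -1/3 ≈ -0.33333)
A(a, Z) = 2123/265 (A(a, Z) = 8 - 1/(-1/3 - 88) = 8 - 1/(-265/3) = 8 - 1*(-3/265) = 8 + 3/265 = 2123/265)
(A(137, 47) + 10560)*(-31889 + 17090) = (2123/265 + 10560)*(-31889 + 17090) = (2800523/265)*(-14799) = -41444939877/265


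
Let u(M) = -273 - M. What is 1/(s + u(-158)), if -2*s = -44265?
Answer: 2/44035 ≈ 4.5418e-5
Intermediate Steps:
s = 44265/2 (s = -1/2*(-44265) = 44265/2 ≈ 22133.)
1/(s + u(-158)) = 1/(44265/2 + (-273 - 1*(-158))) = 1/(44265/2 + (-273 + 158)) = 1/(44265/2 - 115) = 1/(44035/2) = 2/44035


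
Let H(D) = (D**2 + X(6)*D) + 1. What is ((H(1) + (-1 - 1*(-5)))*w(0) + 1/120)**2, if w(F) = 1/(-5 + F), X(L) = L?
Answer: 82369/14400 ≈ 5.7201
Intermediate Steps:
H(D) = 1 + D**2 + 6*D (H(D) = (D**2 + 6*D) + 1 = 1 + D**2 + 6*D)
((H(1) + (-1 - 1*(-5)))*w(0) + 1/120)**2 = (((1 + 1**2 + 6*1) + (-1 - 1*(-5)))/(-5 + 0) + 1/120)**2 = (((1 + 1 + 6) + (-1 + 5))/(-5) + 1/120)**2 = ((8 + 4)*(-1/5) + 1/120)**2 = (12*(-1/5) + 1/120)**2 = (-12/5 + 1/120)**2 = (-287/120)**2 = 82369/14400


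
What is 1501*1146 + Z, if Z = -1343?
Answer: 1718803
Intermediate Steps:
1501*1146 + Z = 1501*1146 - 1343 = 1720146 - 1343 = 1718803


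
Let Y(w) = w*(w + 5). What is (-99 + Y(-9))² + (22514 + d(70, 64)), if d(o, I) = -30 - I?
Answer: 26389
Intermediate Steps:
Y(w) = w*(5 + w)
(-99 + Y(-9))² + (22514 + d(70, 64)) = (-99 - 9*(5 - 9))² + (22514 + (-30 - 1*64)) = (-99 - 9*(-4))² + (22514 + (-30 - 64)) = (-99 + 36)² + (22514 - 94) = (-63)² + 22420 = 3969 + 22420 = 26389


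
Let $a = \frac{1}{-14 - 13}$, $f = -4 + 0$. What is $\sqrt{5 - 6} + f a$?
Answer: $\frac{4}{27} + i \approx 0.14815 + 1.0 i$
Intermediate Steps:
$f = -4$
$a = - \frac{1}{27}$ ($a = \frac{1}{-27} = - \frac{1}{27} \approx -0.037037$)
$\sqrt{5 - 6} + f a = \sqrt{5 - 6} - - \frac{4}{27} = \sqrt{-1} + \frac{4}{27} = i + \frac{4}{27} = \frac{4}{27} + i$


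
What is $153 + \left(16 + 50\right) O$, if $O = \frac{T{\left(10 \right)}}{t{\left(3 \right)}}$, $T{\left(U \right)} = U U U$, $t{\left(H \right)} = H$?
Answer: $22153$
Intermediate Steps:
$T{\left(U \right)} = U^{3}$ ($T{\left(U \right)} = U^{2} U = U^{3}$)
$O = \frac{1000}{3}$ ($O = \frac{10^{3}}{3} = 1000 \cdot \frac{1}{3} = \frac{1000}{3} \approx 333.33$)
$153 + \left(16 + 50\right) O = 153 + \left(16 + 50\right) \frac{1000}{3} = 153 + 66 \cdot \frac{1000}{3} = 153 + 22000 = 22153$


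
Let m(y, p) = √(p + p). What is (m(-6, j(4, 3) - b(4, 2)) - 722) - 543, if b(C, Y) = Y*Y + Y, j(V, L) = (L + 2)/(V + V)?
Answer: -1265 + I*√43/2 ≈ -1265.0 + 3.2787*I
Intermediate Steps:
j(V, L) = (2 + L)/(2*V) (j(V, L) = (2 + L)/((2*V)) = (2 + L)*(1/(2*V)) = (2 + L)/(2*V))
b(C, Y) = Y + Y² (b(C, Y) = Y² + Y = Y + Y²)
m(y, p) = √2*√p (m(y, p) = √(2*p) = √2*√p)
(m(-6, j(4, 3) - b(4, 2)) - 722) - 543 = (√2*√((½)*(2 + 3)/4 - 2*(1 + 2)) - 722) - 543 = (√2*√((½)*(¼)*5 - 2*3) - 722) - 543 = (√2*√(5/8 - 1*6) - 722) - 543 = (√2*√(5/8 - 6) - 722) - 543 = (√2*√(-43/8) - 722) - 543 = (√2*(I*√86/4) - 722) - 543 = (I*√43/2 - 722) - 543 = (-722 + I*√43/2) - 543 = -1265 + I*√43/2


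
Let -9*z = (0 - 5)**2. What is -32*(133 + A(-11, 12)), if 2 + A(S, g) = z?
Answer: -36928/9 ≈ -4103.1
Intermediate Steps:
z = -25/9 (z = -(0 - 5)**2/9 = -1/9*(-5)**2 = -1/9*25 = -25/9 ≈ -2.7778)
A(S, g) = -43/9 (A(S, g) = -2 - 25/9 = -43/9)
-32*(133 + A(-11, 12)) = -32*(133 - 43/9) = -32*1154/9 = -36928/9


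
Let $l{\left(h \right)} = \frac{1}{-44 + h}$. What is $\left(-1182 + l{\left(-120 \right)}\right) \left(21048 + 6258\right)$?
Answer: $- \frac{64551717}{2} \approx -3.2276 \cdot 10^{7}$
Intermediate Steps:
$\left(-1182 + l{\left(-120 \right)}\right) \left(21048 + 6258\right) = \left(-1182 + \frac{1}{-44 - 120}\right) \left(21048 + 6258\right) = \left(-1182 + \frac{1}{-164}\right) 27306 = \left(-1182 - \frac{1}{164}\right) 27306 = \left(- \frac{193849}{164}\right) 27306 = - \frac{64551717}{2}$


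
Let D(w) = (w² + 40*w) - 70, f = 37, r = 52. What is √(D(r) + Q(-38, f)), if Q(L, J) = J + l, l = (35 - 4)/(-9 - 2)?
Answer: √574530/11 ≈ 68.907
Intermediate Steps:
l = -31/11 (l = 31/(-11) = 31*(-1/11) = -31/11 ≈ -2.8182)
D(w) = -70 + w² + 40*w
Q(L, J) = -31/11 + J (Q(L, J) = J - 31/11 = -31/11 + J)
√(D(r) + Q(-38, f)) = √((-70 + 52² + 40*52) + (-31/11 + 37)) = √((-70 + 2704 + 2080) + 376/11) = √(4714 + 376/11) = √(52230/11) = √574530/11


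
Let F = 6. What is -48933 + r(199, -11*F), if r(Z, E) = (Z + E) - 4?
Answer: -48804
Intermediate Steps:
r(Z, E) = -4 + E + Z (r(Z, E) = (E + Z) - 4 = -4 + E + Z)
-48933 + r(199, -11*F) = -48933 + (-4 - 11*6 + 199) = -48933 + (-4 - 66 + 199) = -48933 + 129 = -48804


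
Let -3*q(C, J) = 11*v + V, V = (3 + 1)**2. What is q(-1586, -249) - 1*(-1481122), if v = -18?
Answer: 4443548/3 ≈ 1.4812e+6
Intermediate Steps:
V = 16 (V = 4**2 = 16)
q(C, J) = 182/3 (q(C, J) = -(11*(-18) + 16)/3 = -(-198 + 16)/3 = -1/3*(-182) = 182/3)
q(-1586, -249) - 1*(-1481122) = 182/3 - 1*(-1481122) = 182/3 + 1481122 = 4443548/3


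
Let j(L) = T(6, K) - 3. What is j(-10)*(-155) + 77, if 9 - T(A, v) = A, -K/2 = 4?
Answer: 77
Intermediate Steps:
K = -8 (K = -2*4 = -8)
T(A, v) = 9 - A
j(L) = 0 (j(L) = (9 - 1*6) - 3 = (9 - 6) - 3 = 3 - 3 = 0)
j(-10)*(-155) + 77 = 0*(-155) + 77 = 0 + 77 = 77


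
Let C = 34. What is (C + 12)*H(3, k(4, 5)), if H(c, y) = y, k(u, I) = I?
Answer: 230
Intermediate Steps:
(C + 12)*H(3, k(4, 5)) = (34 + 12)*5 = 46*5 = 230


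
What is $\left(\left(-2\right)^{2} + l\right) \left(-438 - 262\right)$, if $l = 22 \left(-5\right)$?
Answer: $74200$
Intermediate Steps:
$l = -110$
$\left(\left(-2\right)^{2} + l\right) \left(-438 - 262\right) = \left(\left(-2\right)^{2} - 110\right) \left(-438 - 262\right) = \left(4 - 110\right) \left(-700\right) = \left(-106\right) \left(-700\right) = 74200$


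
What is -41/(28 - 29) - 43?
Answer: -2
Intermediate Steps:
-41/(28 - 29) - 43 = -41/(-1) - 43 = -41*(-1) - 43 = 41 - 43 = -2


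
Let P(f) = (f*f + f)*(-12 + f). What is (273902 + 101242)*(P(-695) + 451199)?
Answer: -127757581704984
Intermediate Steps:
P(f) = (-12 + f)*(f + f²) (P(f) = (f² + f)*(-12 + f) = (f + f²)*(-12 + f) = (-12 + f)*(f + f²))
(273902 + 101242)*(P(-695) + 451199) = (273902 + 101242)*(-695*(-12 + (-695)² - 11*(-695)) + 451199) = 375144*(-695*(-12 + 483025 + 7645) + 451199) = 375144*(-695*490658 + 451199) = 375144*(-341007310 + 451199) = 375144*(-340556111) = -127757581704984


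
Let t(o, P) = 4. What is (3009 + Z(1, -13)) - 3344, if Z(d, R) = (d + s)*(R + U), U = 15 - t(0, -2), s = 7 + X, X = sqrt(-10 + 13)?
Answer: -351 - 2*sqrt(3) ≈ -354.46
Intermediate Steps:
X = sqrt(3) ≈ 1.7320
s = 7 + sqrt(3) ≈ 8.7321
U = 11 (U = 15 - 1*4 = 15 - 4 = 11)
Z(d, R) = (11 + R)*(7 + d + sqrt(3)) (Z(d, R) = (d + (7 + sqrt(3)))*(R + 11) = (7 + d + sqrt(3))*(11 + R) = (11 + R)*(7 + d + sqrt(3)))
(3009 + Z(1, -13)) - 3344 = (3009 + (77 + 11*1 + 11*sqrt(3) - 13*1 - 13*(7 + sqrt(3)))) - 3344 = (3009 + (77 + 11 + 11*sqrt(3) - 13 + (-91 - 13*sqrt(3)))) - 3344 = (3009 + (-16 - 2*sqrt(3))) - 3344 = (2993 - 2*sqrt(3)) - 3344 = -351 - 2*sqrt(3)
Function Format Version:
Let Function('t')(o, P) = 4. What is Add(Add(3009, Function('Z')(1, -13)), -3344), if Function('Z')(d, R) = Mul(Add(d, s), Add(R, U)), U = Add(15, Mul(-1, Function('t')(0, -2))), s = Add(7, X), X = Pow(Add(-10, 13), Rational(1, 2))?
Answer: Add(-351, Mul(-2, Pow(3, Rational(1, 2)))) ≈ -354.46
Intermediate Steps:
X = Pow(3, Rational(1, 2)) ≈ 1.7320
s = Add(7, Pow(3, Rational(1, 2))) ≈ 8.7321
U = 11 (U = Add(15, Mul(-1, 4)) = Add(15, -4) = 11)
Function('Z')(d, R) = Mul(Add(11, R), Add(7, d, Pow(3, Rational(1, 2)))) (Function('Z')(d, R) = Mul(Add(d, Add(7, Pow(3, Rational(1, 2)))), Add(R, 11)) = Mul(Add(7, d, Pow(3, Rational(1, 2))), Add(11, R)) = Mul(Add(11, R), Add(7, d, Pow(3, Rational(1, 2)))))
Add(Add(3009, Function('Z')(1, -13)), -3344) = Add(Add(3009, Add(77, Mul(11, 1), Mul(11, Pow(3, Rational(1, 2))), Mul(-13, 1), Mul(-13, Add(7, Pow(3, Rational(1, 2)))))), -3344) = Add(Add(3009, Add(77, 11, Mul(11, Pow(3, Rational(1, 2))), -13, Add(-91, Mul(-13, Pow(3, Rational(1, 2)))))), -3344) = Add(Add(3009, Add(-16, Mul(-2, Pow(3, Rational(1, 2))))), -3344) = Add(Add(2993, Mul(-2, Pow(3, Rational(1, 2)))), -3344) = Add(-351, Mul(-2, Pow(3, Rational(1, 2))))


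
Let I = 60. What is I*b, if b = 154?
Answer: 9240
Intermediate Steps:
I*b = 60*154 = 9240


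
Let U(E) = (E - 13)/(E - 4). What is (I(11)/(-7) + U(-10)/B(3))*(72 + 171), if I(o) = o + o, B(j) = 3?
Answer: -8829/14 ≈ -630.64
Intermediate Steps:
I(o) = 2*o
U(E) = (-13 + E)/(-4 + E)
(I(11)/(-7) + U(-10)/B(3))*(72 + 171) = ((2*11)/(-7) + ((-13 - 10)/(-4 - 10))/3)*(72 + 171) = (22*(-⅐) + (-23/(-14))*(⅓))*243 = (-22/7 - 1/14*(-23)*(⅓))*243 = (-22/7 + (23/14)*(⅓))*243 = (-22/7 + 23/42)*243 = -109/42*243 = -8829/14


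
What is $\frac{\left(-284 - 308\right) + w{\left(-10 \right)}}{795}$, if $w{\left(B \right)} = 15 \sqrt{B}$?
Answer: $- \frac{592}{795} + \frac{i \sqrt{10}}{53} \approx -0.74465 + 0.059666 i$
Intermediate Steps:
$\frac{\left(-284 - 308\right) + w{\left(-10 \right)}}{795} = \frac{\left(-284 - 308\right) + 15 \sqrt{-10}}{795} = \left(-592 + 15 i \sqrt{10}\right) \frac{1}{795} = - \frac{592}{795} + \frac{i \sqrt{10}}{53}$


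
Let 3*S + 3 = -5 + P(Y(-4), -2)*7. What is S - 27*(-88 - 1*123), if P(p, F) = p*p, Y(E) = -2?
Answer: 17111/3 ≈ 5703.7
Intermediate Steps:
P(p, F) = p**2
S = 20/3 (S = -1 + (-5 + (-2)**2*7)/3 = -1 + (-5 + 4*7)/3 = -1 + (-5 + 28)/3 = -1 + (1/3)*23 = -1 + 23/3 = 20/3 ≈ 6.6667)
S - 27*(-88 - 1*123) = 20/3 - 27*(-88 - 1*123) = 20/3 - 27*(-88 - 123) = 20/3 - 27*(-211) = 20/3 + 5697 = 17111/3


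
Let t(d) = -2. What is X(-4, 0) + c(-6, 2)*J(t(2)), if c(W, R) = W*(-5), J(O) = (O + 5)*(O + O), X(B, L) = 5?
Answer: -355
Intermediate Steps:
J(O) = 2*O*(5 + O) (J(O) = (5 + O)*(2*O) = 2*O*(5 + O))
c(W, R) = -5*W
X(-4, 0) + c(-6, 2)*J(t(2)) = 5 + (-5*(-6))*(2*(-2)*(5 - 2)) = 5 + 30*(2*(-2)*3) = 5 + 30*(-12) = 5 - 360 = -355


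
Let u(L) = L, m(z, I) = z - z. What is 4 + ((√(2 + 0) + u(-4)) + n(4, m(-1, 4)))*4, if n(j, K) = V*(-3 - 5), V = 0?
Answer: -12 + 4*√2 ≈ -6.3431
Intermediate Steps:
m(z, I) = 0
n(j, K) = 0 (n(j, K) = 0*(-3 - 5) = 0*(-8) = 0)
4 + ((√(2 + 0) + u(-4)) + n(4, m(-1, 4)))*4 = 4 + ((√(2 + 0) - 4) + 0)*4 = 4 + ((√2 - 4) + 0)*4 = 4 + ((-4 + √2) + 0)*4 = 4 + (-4 + √2)*4 = 4 + (-16 + 4*√2) = -12 + 4*√2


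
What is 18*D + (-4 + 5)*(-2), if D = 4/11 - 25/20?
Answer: -395/22 ≈ -17.955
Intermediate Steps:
D = -39/44 (D = 4*(1/11) - 25*1/20 = 4/11 - 5/4 = -39/44 ≈ -0.88636)
18*D + (-4 + 5)*(-2) = 18*(-39/44) + (-4 + 5)*(-2) = -351/22 + 1*(-2) = -351/22 - 2 = -395/22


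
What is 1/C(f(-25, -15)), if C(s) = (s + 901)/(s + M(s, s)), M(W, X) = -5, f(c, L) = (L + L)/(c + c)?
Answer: -11/2254 ≈ -0.0048802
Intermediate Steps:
f(c, L) = L/c (f(c, L) = (2*L)/((2*c)) = (2*L)*(1/(2*c)) = L/c)
C(s) = (901 + s)/(-5 + s) (C(s) = (s + 901)/(s - 5) = (901 + s)/(-5 + s))
1/C(f(-25, -15)) = 1/((901 - 15/(-25))/(-5 - 15/(-25))) = 1/((901 - 15*(-1/25))/(-5 - 15*(-1/25))) = 1/((901 + ⅗)/(-5 + ⅗)) = 1/((4508/5)/(-22/5)) = 1/(-5/22*4508/5) = 1/(-2254/11) = -11/2254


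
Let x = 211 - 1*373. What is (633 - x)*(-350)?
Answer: -278250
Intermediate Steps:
x = -162 (x = 211 - 373 = -162)
(633 - x)*(-350) = (633 - 1*(-162))*(-350) = (633 + 162)*(-350) = 795*(-350) = -278250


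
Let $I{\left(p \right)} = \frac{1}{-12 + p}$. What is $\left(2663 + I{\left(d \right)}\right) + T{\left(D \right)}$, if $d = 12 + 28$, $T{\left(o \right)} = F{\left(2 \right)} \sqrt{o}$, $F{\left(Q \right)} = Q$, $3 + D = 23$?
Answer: $\frac{74565}{28} + 4 \sqrt{5} \approx 2672.0$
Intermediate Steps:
$D = 20$ ($D = -3 + 23 = 20$)
$T{\left(o \right)} = 2 \sqrt{o}$
$d = 40$
$\left(2663 + I{\left(d \right)}\right) + T{\left(D \right)} = \left(2663 + \frac{1}{-12 + 40}\right) + 2 \sqrt{20} = \left(2663 + \frac{1}{28}\right) + 2 \cdot 2 \sqrt{5} = \left(2663 + \frac{1}{28}\right) + 4 \sqrt{5} = \frac{74565}{28} + 4 \sqrt{5}$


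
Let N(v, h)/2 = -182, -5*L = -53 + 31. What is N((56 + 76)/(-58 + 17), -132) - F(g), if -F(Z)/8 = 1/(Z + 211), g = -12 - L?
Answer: -354132/973 ≈ -363.96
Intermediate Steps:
L = 22/5 (L = -(-53 + 31)/5 = -1/5*(-22) = 22/5 ≈ 4.4000)
N(v, h) = -364 (N(v, h) = 2*(-182) = -364)
g = -82/5 (g = -12 - 1*22/5 = -12 - 22/5 = -82/5 ≈ -16.400)
F(Z) = -8/(211 + Z) (F(Z) = -8/(Z + 211) = -8/(211 + Z))
N((56 + 76)/(-58 + 17), -132) - F(g) = -364 - (-8)/(211 - 82/5) = -364 - (-8)/973/5 = -364 - (-8)*5/973 = -364 - 1*(-40/973) = -364 + 40/973 = -354132/973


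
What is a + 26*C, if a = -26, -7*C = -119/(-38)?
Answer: -715/19 ≈ -37.632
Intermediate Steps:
C = -17/38 (C = -(-17)/(-38) = -(-17)*(-1)/38 = -1/7*119/38 = -17/38 ≈ -0.44737)
a + 26*C = -26 + 26*(-17/38) = -26 - 221/19 = -715/19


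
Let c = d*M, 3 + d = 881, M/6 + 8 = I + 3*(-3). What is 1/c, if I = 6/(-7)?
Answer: -7/658500 ≈ -1.0630e-5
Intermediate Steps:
I = -6/7 (I = 6*(-⅐) = -6/7 ≈ -0.85714)
M = -750/7 (M = -48 + 6*(-6/7 + 3*(-3)) = -48 + 6*(-6/7 - 9) = -48 + 6*(-69/7) = -48 - 414/7 = -750/7 ≈ -107.14)
d = 878 (d = -3 + 881 = 878)
c = -658500/7 (c = 878*(-750/7) = -658500/7 ≈ -94071.)
1/c = 1/(-658500/7) = -7/658500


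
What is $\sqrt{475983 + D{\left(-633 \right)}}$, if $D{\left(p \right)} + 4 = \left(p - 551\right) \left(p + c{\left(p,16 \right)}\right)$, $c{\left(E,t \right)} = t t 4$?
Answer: $\sqrt{13035} \approx 114.17$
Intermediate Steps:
$c{\left(E,t \right)} = 4 t^{2}$ ($c{\left(E,t \right)} = t^{2} \cdot 4 = 4 t^{2}$)
$D{\left(p \right)} = -4 + \left(-551 + p\right) \left(1024 + p\right)$ ($D{\left(p \right)} = -4 + \left(p - 551\right) \left(p + 4 \cdot 16^{2}\right) = -4 + \left(-551 + p\right) \left(p + 4 \cdot 256\right) = -4 + \left(-551 + p\right) \left(p + 1024\right) = -4 + \left(-551 + p\right) \left(1024 + p\right)$)
$\sqrt{475983 + D{\left(-633 \right)}} = \sqrt{475983 + \left(-564228 + \left(-633\right)^{2} + 473 \left(-633\right)\right)} = \sqrt{475983 - 462948} = \sqrt{13035}$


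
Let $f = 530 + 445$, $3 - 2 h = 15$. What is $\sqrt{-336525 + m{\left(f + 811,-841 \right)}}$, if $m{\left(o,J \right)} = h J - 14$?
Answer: $i \sqrt{331493} \approx 575.75 i$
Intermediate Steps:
$h = -6$ ($h = \frac{3}{2} - \frac{15}{2} = -6$)
$f = 975$
$m{\left(o,J \right)} = -14 - 6 J$ ($m{\left(o,J \right)} = - 6 J - 14 = -14 - 6 J$)
$\sqrt{-336525 + m{\left(f + 811,-841 \right)}} = \sqrt{-336525 - -5032} = \sqrt{-336525 + \left(-14 + 5046\right)} = \sqrt{-336525 + 5032} = \sqrt{-331493} = i \sqrt{331493}$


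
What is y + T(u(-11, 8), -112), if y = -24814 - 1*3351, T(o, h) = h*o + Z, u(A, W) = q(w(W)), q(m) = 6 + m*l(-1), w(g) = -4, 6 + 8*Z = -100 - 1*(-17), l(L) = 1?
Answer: -227201/8 ≈ -28400.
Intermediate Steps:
Z = -89/8 (Z = -¾ + (-100 - 1*(-17))/8 = -¾ + (-100 + 17)/8 = -¾ + (⅛)*(-83) = -¾ - 83/8 = -89/8 ≈ -11.125)
q(m) = 6 + m (q(m) = 6 + m*1 = 6 + m)
u(A, W) = 2 (u(A, W) = 6 - 4 = 2)
T(o, h) = -89/8 + h*o (T(o, h) = h*o - 89/8 = -89/8 + h*o)
y = -28165 (y = -24814 - 3351 = -28165)
y + T(u(-11, 8), -112) = -28165 + (-89/8 - 112*2) = -28165 + (-89/8 - 224) = -28165 - 1881/8 = -227201/8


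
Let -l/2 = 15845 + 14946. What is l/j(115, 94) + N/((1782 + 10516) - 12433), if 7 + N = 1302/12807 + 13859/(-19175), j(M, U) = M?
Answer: -136092218796692/254169322875 ≈ -535.44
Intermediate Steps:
l = -61582 (l = -2*(15845 + 14946) = -2*30791 = -61582)
N = -623848646/81858075 (N = -7 + (1302/12807 + 13859/(-19175)) = -7 + (1302*(1/12807) + 13859*(-1/19175)) = -7 + (434/4269 - 13859/19175) = -7 - 50842121/81858075 = -623848646/81858075 ≈ -7.6211)
l/j(115, 94) + N/((1782 + 10516) - 12433) = -61582/115 - 623848646/(81858075*((1782 + 10516) - 12433)) = -61582*1/115 - 623848646/(81858075*(12298 - 12433)) = -61582/115 - 623848646/81858075/(-135) = -61582/115 - 623848646/81858075*(-1/135) = -61582/115 + 623848646/11050840125 = -136092218796692/254169322875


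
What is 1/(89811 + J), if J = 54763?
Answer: 1/144574 ≈ 6.9169e-6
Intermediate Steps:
1/(89811 + J) = 1/(89811 + 54763) = 1/144574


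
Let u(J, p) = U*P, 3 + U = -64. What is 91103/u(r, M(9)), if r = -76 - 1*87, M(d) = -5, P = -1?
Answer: 91103/67 ≈ 1359.7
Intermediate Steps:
U = -67 (U = -3 - 64 = -67)
r = -163 (r = -76 - 87 = -163)
u(J, p) = 67 (u(J, p) = -67*(-1) = 67)
91103/u(r, M(9)) = 91103/67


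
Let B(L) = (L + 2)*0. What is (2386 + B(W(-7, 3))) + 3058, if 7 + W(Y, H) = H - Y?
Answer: 5444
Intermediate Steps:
W(Y, H) = -7 + H - Y (W(Y, H) = -7 + (H - Y) = -7 + H - Y)
B(L) = 0 (B(L) = (2 + L)*0 = 0)
(2386 + B(W(-7, 3))) + 3058 = (2386 + 0) + 3058 = 2386 + 3058 = 5444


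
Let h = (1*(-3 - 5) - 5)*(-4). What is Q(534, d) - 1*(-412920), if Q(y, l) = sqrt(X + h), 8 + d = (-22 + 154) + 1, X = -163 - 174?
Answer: 412920 + I*sqrt(285) ≈ 4.1292e+5 + 16.882*I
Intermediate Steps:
X = -337
d = 125 (d = -8 + ((-22 + 154) + 1) = -8 + (132 + 1) = -8 + 133 = 125)
h = 52 (h = (1*(-8) - 5)*(-4) = (-8 - 5)*(-4) = -13*(-4) = 52)
Q(y, l) = I*sqrt(285) (Q(y, l) = sqrt(-337 + 52) = sqrt(-285) = I*sqrt(285))
Q(534, d) - 1*(-412920) = I*sqrt(285) - 1*(-412920) = I*sqrt(285) + 412920 = 412920 + I*sqrt(285)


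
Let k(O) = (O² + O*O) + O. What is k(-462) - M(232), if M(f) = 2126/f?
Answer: 49464353/116 ≈ 4.2642e+5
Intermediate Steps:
k(O) = O + 2*O² (k(O) = (O² + O²) + O = 2*O² + O = O + 2*O²)
k(-462) - M(232) = -462*(1 + 2*(-462)) - 2126/232 = -462*(1 - 924) - 2126/232 = -462*(-923) - 1*1063/116 = 426426 - 1063/116 = 49464353/116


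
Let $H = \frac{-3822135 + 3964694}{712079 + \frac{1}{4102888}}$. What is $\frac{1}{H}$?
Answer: $\frac{2921580384153}{584903610392} \approx 4.995$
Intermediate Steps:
$H = \frac{584903610392}{2921580384153}$ ($H = \frac{142559}{712079 + \frac{1}{4102888}} = \frac{142559}{\frac{2921580384153}{4102888}} = 142559 \cdot \frac{4102888}{2921580384153} = \frac{584903610392}{2921580384153} \approx 0.2002$)
$\frac{1}{H} = \frac{1}{\frac{584903610392}{2921580384153}} = \frac{2921580384153}{584903610392}$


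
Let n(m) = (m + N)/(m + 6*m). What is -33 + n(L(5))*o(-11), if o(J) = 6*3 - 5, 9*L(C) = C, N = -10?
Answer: -452/7 ≈ -64.571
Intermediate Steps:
L(C) = C/9
o(J) = 13 (o(J) = 18 - 5 = 13)
n(m) = (-10 + m)/(7*m) (n(m) = (m - 10)/(m + 6*m) = (-10 + m)/((7*m)) = (-10 + m)*(1/(7*m)) = (-10 + m)/(7*m))
-33 + n(L(5))*o(-11) = -33 + ((-10 + (⅑)*5)/(7*(((⅑)*5))))*13 = -33 + ((-10 + 5/9)/(7*(5/9)))*13 = -33 + ((⅐)*(9/5)*(-85/9))*13 = -33 - 17/7*13 = -33 - 221/7 = -452/7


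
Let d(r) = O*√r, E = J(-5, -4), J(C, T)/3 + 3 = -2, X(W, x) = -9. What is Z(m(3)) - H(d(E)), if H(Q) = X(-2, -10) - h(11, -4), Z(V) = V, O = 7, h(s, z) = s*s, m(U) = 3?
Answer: 133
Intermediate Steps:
h(s, z) = s²
J(C, T) = -15 (J(C, T) = -9 + 3*(-2) = -9 - 6 = -15)
E = -15
d(r) = 7*√r
H(Q) = -130 (H(Q) = -9 - 1*11² = -9 - 1*121 = -9 - 121 = -130)
Z(m(3)) - H(d(E)) = 3 - 1*(-130) = 3 + 130 = 133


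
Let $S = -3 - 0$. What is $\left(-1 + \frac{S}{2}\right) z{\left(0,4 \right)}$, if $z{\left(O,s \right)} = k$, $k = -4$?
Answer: $10$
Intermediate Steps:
$z{\left(O,s \right)} = -4$
$S = -3$ ($S = -3 + 0 = -3$)
$\left(-1 + \frac{S}{2}\right) z{\left(0,4 \right)} = \left(-1 - \frac{3}{2}\right) \left(-4\right) = \left(- \frac{5}{2}\right) \left(-4\right) = 10$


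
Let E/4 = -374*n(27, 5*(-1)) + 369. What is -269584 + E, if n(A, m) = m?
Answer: -260628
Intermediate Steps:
E = 8956 (E = 4*(-1870*(-1) + 369) = 4*(-374*(-5) + 369) = 4*(1870 + 369) = 4*2239 = 8956)
-269584 + E = -269584 + 8956 = -260628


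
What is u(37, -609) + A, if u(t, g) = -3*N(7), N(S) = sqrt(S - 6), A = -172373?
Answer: -172376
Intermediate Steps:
N(S) = sqrt(-6 + S)
u(t, g) = -3 (u(t, g) = -3*sqrt(-6 + 7) = -3*sqrt(1) = -3*1 = -3)
u(37, -609) + A = -3 - 172373 = -172376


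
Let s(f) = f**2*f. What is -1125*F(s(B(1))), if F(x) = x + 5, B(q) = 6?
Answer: -248625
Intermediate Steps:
s(f) = f**3
F(x) = 5 + x
-1125*F(s(B(1))) = -1125*(5 + 6**3) = -1125*(5 + 216) = -1125*221 = -248625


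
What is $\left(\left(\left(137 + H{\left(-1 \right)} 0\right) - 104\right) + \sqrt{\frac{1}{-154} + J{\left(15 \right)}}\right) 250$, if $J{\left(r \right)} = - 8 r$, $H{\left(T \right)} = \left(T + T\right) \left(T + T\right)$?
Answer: $8250 + \frac{125 i \sqrt{2846074}}{77} \approx 8250.0 + 2738.7 i$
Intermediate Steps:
$H{\left(T \right)} = 4 T^{2}$ ($H{\left(T \right)} = 2 T 2 T = 4 T^{2}$)
$\left(\left(\left(137 + H{\left(-1 \right)} 0\right) - 104\right) + \sqrt{\frac{1}{-154} + J{\left(15 \right)}}\right) 250 = \left(\left(\left(137 + 4 \left(-1\right)^{2} \cdot 0\right) - 104\right) + \sqrt{\frac{1}{-154} - 120}\right) 250 = \left(\left(\left(137 + 4 \cdot 1 \cdot 0\right) - 104\right) + \sqrt{- \frac{1}{154} - 120}\right) 250 = \left(\left(\left(137 + 4 \cdot 0\right) - 104\right) + \sqrt{- \frac{18481}{154}}\right) 250 = \left(\left(\left(137 + 0\right) - 104\right) + \frac{i \sqrt{2846074}}{154}\right) 250 = \left(\left(137 - 104\right) + \frac{i \sqrt{2846074}}{154}\right) 250 = \left(33 + \frac{i \sqrt{2846074}}{154}\right) 250 = 8250 + \frac{125 i \sqrt{2846074}}{77}$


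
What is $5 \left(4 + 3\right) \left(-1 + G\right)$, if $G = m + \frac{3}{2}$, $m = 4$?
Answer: $\frac{315}{2} \approx 157.5$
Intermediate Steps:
$G = \frac{11}{2}$ ($G = 4 + \frac{3}{2} = \frac{11}{2} \approx 5.5$)
$5 \left(4 + 3\right) \left(-1 + G\right) = 5 \left(4 + 3\right) \left(-1 + \frac{11}{2}\right) = 5 \cdot 7 \cdot \frac{9}{2} = 35 \cdot \frac{9}{2} = \frac{315}{2}$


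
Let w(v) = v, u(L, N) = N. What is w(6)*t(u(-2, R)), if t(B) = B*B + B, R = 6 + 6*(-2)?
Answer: 180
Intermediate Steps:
R = -6 (R = 6 - 12 = -6)
t(B) = B + B**2 (t(B) = B**2 + B = B + B**2)
w(6)*t(u(-2, R)) = 6*(-6*(1 - 6)) = 6*(-6*(-5)) = 6*30 = 180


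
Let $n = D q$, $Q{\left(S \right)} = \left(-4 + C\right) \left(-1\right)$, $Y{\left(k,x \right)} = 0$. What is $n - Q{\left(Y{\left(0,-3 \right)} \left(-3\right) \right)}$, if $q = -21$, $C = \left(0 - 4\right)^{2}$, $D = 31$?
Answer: $-639$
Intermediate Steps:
$C = 16$ ($C = \left(-4\right)^{2} = 16$)
$Q{\left(S \right)} = -12$ ($Q{\left(S \right)} = \left(-4 + 16\right) \left(-1\right) = 12 \left(-1\right) = -12$)
$n = -651$ ($n = 31 \left(-21\right) = -651$)
$n - Q{\left(Y{\left(0,-3 \right)} \left(-3\right) \right)} = -651 - -12 = -651 + 12 = -639$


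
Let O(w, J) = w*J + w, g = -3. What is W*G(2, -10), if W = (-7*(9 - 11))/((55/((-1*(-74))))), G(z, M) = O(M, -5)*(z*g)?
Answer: -49728/11 ≈ -4520.7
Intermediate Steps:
O(w, J) = w + J*w (O(w, J) = J*w + w = w + J*w)
G(z, M) = 12*M*z (G(z, M) = (M*(1 - 5))*(z*(-3)) = (M*(-4))*(-3*z) = (-4*M)*(-3*z) = 12*M*z)
W = 1036/55 (W = (-7*(-2))/((55/74)) = 14/((55*(1/74))) = 14/(55/74) = 14*(74/55) = 1036/55 ≈ 18.836)
W*G(2, -10) = 1036*(12*(-10)*2)/55 = (1036/55)*(-240) = -49728/11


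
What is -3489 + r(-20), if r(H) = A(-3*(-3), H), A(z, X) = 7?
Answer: -3482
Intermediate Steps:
r(H) = 7
-3489 + r(-20) = -3489 + 7 = -3482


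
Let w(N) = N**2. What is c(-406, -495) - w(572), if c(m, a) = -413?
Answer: -327597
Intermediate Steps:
c(-406, -495) - w(572) = -413 - 1*572**2 = -413 - 1*327184 = -413 - 327184 = -327597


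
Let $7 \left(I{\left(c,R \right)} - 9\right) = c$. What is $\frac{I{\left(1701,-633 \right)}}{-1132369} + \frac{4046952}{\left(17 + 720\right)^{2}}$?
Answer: $\frac{654643730100}{87866819623} \approx 7.4504$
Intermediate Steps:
$I{\left(c,R \right)} = 9 + \frac{c}{7}$
$\frac{I{\left(1701,-633 \right)}}{-1132369} + \frac{4046952}{\left(17 + 720\right)^{2}} = \frac{9 + \frac{1}{7} \cdot 1701}{-1132369} + \frac{4046952}{\left(17 + 720\right)^{2}} = \left(9 + 243\right) \left(- \frac{1}{1132369}\right) + \frac{4046952}{737^{2}} = 252 \left(- \frac{1}{1132369}\right) + \frac{4046952}{543169} = - \frac{36}{161767} + 4046952 \cdot \frac{1}{543169} = - \frac{36}{161767} + \frac{4046952}{543169} = \frac{654643730100}{87866819623}$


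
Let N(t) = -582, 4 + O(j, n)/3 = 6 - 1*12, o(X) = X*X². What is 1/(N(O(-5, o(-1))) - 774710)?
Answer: -1/775292 ≈ -1.2898e-6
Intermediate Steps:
o(X) = X³
O(j, n) = -30 (O(j, n) = -12 + 3*(6 - 1*12) = -12 + 3*(6 - 12) = -12 + 3*(-6) = -12 - 18 = -30)
1/(N(O(-5, o(-1))) - 774710) = 1/(-582 - 774710) = 1/(-775292) = -1/775292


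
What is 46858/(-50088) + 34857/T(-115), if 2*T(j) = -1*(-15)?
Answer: 581855327/125220 ≈ 4646.7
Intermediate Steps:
T(j) = 15/2 (T(j) = (-1*(-15))/2 = (½)*15 = 15/2)
46858/(-50088) + 34857/T(-115) = 46858/(-50088) + 34857/(15/2) = 46858*(-1/50088) + 34857*(2/15) = -23429/25044 + 23238/5 = 581855327/125220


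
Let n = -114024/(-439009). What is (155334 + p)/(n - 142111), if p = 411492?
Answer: -248841715434/62387893975 ≈ -3.9886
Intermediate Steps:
n = 114024/439009 (n = -114024*(-1/439009) = 114024/439009 ≈ 0.25973)
(155334 + p)/(n - 142111) = (155334 + 411492)/(114024/439009 - 142111) = 566826/(-62387893975/439009) = 566826*(-439009/62387893975) = -248841715434/62387893975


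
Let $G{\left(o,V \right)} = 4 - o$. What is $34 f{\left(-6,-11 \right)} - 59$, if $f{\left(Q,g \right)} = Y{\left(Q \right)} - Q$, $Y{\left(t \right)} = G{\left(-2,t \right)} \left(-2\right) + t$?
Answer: $-467$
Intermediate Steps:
$Y{\left(t \right)} = -12 + t$ ($Y{\left(t \right)} = \left(4 - -2\right) \left(-2\right) + t = \left(4 + 2\right) \left(-2\right) + t = 6 \left(-2\right) + t = -12 + t$)
$f{\left(Q,g \right)} = -12$ ($f{\left(Q,g \right)} = \left(-12 + Q\right) - Q = -12$)
$34 f{\left(-6,-11 \right)} - 59 = 34 \left(-12\right) - 59 = -408 - 59 = -467$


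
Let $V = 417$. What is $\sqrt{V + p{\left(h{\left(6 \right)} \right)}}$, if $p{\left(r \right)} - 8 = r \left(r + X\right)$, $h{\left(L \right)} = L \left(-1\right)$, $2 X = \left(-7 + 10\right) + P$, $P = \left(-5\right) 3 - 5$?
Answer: $16 \sqrt{2} \approx 22.627$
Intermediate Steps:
$P = -20$ ($P = -15 - 5 = -20$)
$X = - \frac{17}{2}$ ($X = \frac{\left(-7 + 10\right) - 20}{2} = \frac{3 - 20}{2} = \frac{1}{2} \left(-17\right) = - \frac{17}{2} \approx -8.5$)
$h{\left(L \right)} = - L$
$p{\left(r \right)} = 8 + r \left(- \frac{17}{2} + r\right)$ ($p{\left(r \right)} = 8 + r \left(r - \frac{17}{2}\right) = 8 + r \left(- \frac{17}{2} + r\right)$)
$\sqrt{V + p{\left(h{\left(6 \right)} \right)}} = \sqrt{417 + \left(8 + \left(\left(-1\right) 6\right)^{2} - \frac{17 \left(\left(-1\right) 6\right)}{2}\right)} = \sqrt{417 + \left(8 + \left(-6\right)^{2} - -51\right)} = \sqrt{417 + \left(8 + 36 + 51\right)} = \sqrt{417 + 95} = \sqrt{512} = 16 \sqrt{2}$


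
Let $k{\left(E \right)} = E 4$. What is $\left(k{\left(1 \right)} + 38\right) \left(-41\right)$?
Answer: $-1722$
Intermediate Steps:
$k{\left(E \right)} = 4 E$
$\left(k{\left(1 \right)} + 38\right) \left(-41\right) = \left(4 \cdot 1 + 38\right) \left(-41\right) = \left(4 + 38\right) \left(-41\right) = 42 \left(-41\right) = -1722$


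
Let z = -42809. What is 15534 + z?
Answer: -27275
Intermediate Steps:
15534 + z = 15534 - 42809 = -27275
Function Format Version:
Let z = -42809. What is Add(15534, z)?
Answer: -27275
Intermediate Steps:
Add(15534, z) = Add(15534, -42809) = -27275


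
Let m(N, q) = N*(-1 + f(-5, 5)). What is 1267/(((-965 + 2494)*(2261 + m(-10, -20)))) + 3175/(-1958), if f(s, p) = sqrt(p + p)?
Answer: -206832195889/127580663222 + 12670*sqrt(10)/7884198289 ≈ -1.6212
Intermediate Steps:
f(s, p) = sqrt(2)*sqrt(p) (f(s, p) = sqrt(2*p) = sqrt(2)*sqrt(p))
m(N, q) = N*(-1 + sqrt(10)) (m(N, q) = N*(-1 + sqrt(2)*sqrt(5)) = N*(-1 + sqrt(10)))
1267/(((-965 + 2494)*(2261 + m(-10, -20)))) + 3175/(-1958) = 1267/(((-965 + 2494)*(2261 - 10*(-1 + sqrt(10))))) + 3175/(-1958) = 1267/((1529*(2261 + (10 - 10*sqrt(10))))) + 3175*(-1/1958) = 1267/((1529*(2271 - 10*sqrt(10)))) - 3175/1958 = 1267/(3472359 - 15290*sqrt(10)) - 3175/1958 = -3175/1958 + 1267/(3472359 - 15290*sqrt(10))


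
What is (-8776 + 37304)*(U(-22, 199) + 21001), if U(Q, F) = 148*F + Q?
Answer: 1438695568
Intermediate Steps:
U(Q, F) = Q + 148*F
(-8776 + 37304)*(U(-22, 199) + 21001) = (-8776 + 37304)*((-22 + 148*199) + 21001) = 28528*((-22 + 29452) + 21001) = 28528*(29430 + 21001) = 28528*50431 = 1438695568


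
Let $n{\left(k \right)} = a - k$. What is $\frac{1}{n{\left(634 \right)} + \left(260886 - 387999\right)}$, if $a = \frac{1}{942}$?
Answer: $- \frac{942}{120337673} \approx -7.828 \cdot 10^{-6}$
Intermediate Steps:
$a = \frac{1}{942} \approx 0.0010616$
$n{\left(k \right)} = \frac{1}{942} - k$
$\frac{1}{n{\left(634 \right)} + \left(260886 - 387999\right)} = \frac{1}{\left(\frac{1}{942} - 634\right) + \left(260886 - 387999\right)} = \frac{1}{\left(\frac{1}{942} - 634\right) - 127113} = \frac{1}{- \frac{597227}{942} - 127113} = \frac{1}{- \frac{120337673}{942}} = - \frac{942}{120337673}$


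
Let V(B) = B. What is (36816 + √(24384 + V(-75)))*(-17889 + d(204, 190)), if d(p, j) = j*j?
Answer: 670456176 + 54633*√2701 ≈ 6.7330e+8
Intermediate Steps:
d(p, j) = j²
(36816 + √(24384 + V(-75)))*(-17889 + d(204, 190)) = (36816 + √(24384 - 75))*(-17889 + 190²) = (36816 + √24309)*(-17889 + 36100) = (36816 + 3*√2701)*18211 = 670456176 + 54633*√2701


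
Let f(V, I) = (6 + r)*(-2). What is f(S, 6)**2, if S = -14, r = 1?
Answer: 196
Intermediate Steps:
f(V, I) = -14 (f(V, I) = (6 + 1)*(-2) = 7*(-2) = -14)
f(S, 6)**2 = (-14)**2 = 196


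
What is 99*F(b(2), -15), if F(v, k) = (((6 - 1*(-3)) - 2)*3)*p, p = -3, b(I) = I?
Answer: -6237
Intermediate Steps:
F(v, k) = -63 (F(v, k) = (((6 - 1*(-3)) - 2)*3)*(-3) = (((6 + 3) - 2)*3)*(-3) = ((9 - 2)*3)*(-3) = (7*3)*(-3) = 21*(-3) = -63)
99*F(b(2), -15) = 99*(-63) = -6237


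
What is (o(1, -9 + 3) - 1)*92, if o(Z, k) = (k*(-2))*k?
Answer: -6716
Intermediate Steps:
o(Z, k) = -2*k² (o(Z, k) = (-2*k)*k = -2*k²)
(o(1, -9 + 3) - 1)*92 = (-2*(-9 + 3)² - 1)*92 = (-2*(-6)² - 1)*92 = (-2*36 - 1)*92 = (-72 - 1)*92 = -73*92 = -6716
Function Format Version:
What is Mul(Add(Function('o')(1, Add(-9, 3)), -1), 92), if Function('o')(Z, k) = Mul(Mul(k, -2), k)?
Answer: -6716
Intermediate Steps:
Function('o')(Z, k) = Mul(-2, Pow(k, 2)) (Function('o')(Z, k) = Mul(Mul(-2, k), k) = Mul(-2, Pow(k, 2)))
Mul(Add(Function('o')(1, Add(-9, 3)), -1), 92) = Mul(Add(Mul(-2, Pow(Add(-9, 3), 2)), -1), 92) = Mul(Add(Mul(-2, Pow(-6, 2)), -1), 92) = Mul(Add(Mul(-2, 36), -1), 92) = Mul(Add(-72, -1), 92) = Mul(-73, 92) = -6716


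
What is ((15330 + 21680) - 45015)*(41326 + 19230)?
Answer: -484750780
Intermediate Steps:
((15330 + 21680) - 45015)*(41326 + 19230) = (37010 - 45015)*60556 = -8005*60556 = -484750780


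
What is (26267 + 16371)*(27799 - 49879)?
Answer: -941447040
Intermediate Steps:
(26267 + 16371)*(27799 - 49879) = 42638*(-22080) = -941447040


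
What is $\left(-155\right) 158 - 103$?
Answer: $-24593$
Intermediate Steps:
$\left(-155\right) 158 - 103 = -24490 - 103 = -24593$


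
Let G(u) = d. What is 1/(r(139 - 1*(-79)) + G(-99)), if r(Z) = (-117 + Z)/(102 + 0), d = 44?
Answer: 102/4589 ≈ 0.022227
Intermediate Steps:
G(u) = 44
r(Z) = -39/34 + Z/102 (r(Z) = (-117 + Z)/102 = (-117 + Z)*(1/102) = -39/34 + Z/102)
1/(r(139 - 1*(-79)) + G(-99)) = 1/((-39/34 + (139 - 1*(-79))/102) + 44) = 1/((-39/34 + (139 + 79)/102) + 44) = 1/((-39/34 + (1/102)*218) + 44) = 1/((-39/34 + 109/51) + 44) = 1/(101/102 + 44) = 1/(4589/102) = 102/4589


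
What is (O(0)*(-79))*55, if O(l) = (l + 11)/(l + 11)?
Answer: -4345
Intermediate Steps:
O(l) = 1 (O(l) = (11 + l)/(11 + l) = 1)
(O(0)*(-79))*55 = (1*(-79))*55 = -79*55 = -4345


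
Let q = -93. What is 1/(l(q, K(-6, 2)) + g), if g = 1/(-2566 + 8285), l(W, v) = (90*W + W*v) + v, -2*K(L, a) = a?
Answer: -5719/47341881 ≈ -0.00012080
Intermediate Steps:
K(L, a) = -a/2
l(W, v) = v + 90*W + W*v
g = 1/5719 ≈ 0.00017486
1/(l(q, K(-6, 2)) + g) = 1/((-½*2 + 90*(-93) - (-93)*2/2) + 1/5719) = 1/((-1 - 8370 - 93*(-1)) + 1/5719) = 1/((-1 - 8370 + 93) + 1/5719) = 1/(-8278 + 1/5719) = 1/(-47341881/5719) = -5719/47341881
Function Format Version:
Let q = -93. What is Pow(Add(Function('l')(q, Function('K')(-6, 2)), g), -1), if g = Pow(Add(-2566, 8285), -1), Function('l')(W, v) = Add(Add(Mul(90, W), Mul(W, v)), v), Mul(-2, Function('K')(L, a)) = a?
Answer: Rational(-5719, 47341881) ≈ -0.00012080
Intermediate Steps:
Function('K')(L, a) = Mul(Rational(-1, 2), a)
Function('l')(W, v) = Add(v, Mul(90, W), Mul(W, v))
g = Rational(1, 5719) (g = Pow(5719, -1) = Rational(1, 5719) ≈ 0.00017486)
Pow(Add(Function('l')(q, Function('K')(-6, 2)), g), -1) = Pow(Add(Add(Mul(Rational(-1, 2), 2), Mul(90, -93), Mul(-93, Mul(Rational(-1, 2), 2))), Rational(1, 5719)), -1) = Pow(Add(Add(-1, -8370, Mul(-93, -1)), Rational(1, 5719)), -1) = Pow(Add(Add(-1, -8370, 93), Rational(1, 5719)), -1) = Pow(Add(-8278, Rational(1, 5719)), -1) = Pow(Rational(-47341881, 5719), -1) = Rational(-5719, 47341881)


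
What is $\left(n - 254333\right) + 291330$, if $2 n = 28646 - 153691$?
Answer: $- \frac{51051}{2} \approx -25526.0$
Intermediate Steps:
$n = - \frac{125045}{2}$ ($n = \frac{28646 - 153691}{2} = \frac{1}{2} \left(-125045\right) = - \frac{125045}{2} \approx -62523.0$)
$\left(n - 254333\right) + 291330 = \left(- \frac{125045}{2} - 254333\right) + 291330 = - \frac{633711}{2} + 291330 = - \frac{51051}{2}$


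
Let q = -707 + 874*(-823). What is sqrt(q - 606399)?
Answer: 2*I*sqrt(331602) ≈ 1151.7*I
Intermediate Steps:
q = -720009 (q = -707 - 719302 = -720009)
sqrt(q - 606399) = sqrt(-720009 - 606399) = sqrt(-1326408) = 2*I*sqrt(331602)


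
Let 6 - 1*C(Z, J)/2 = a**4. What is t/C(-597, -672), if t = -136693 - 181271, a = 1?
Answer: -158982/5 ≈ -31796.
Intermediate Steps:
C(Z, J) = 10 (C(Z, J) = 12 - 2*1**4 = 12 - 2*1 = 12 - 2 = 10)
t = -317964
t/C(-597, -672) = -317964/10 = -317964*1/10 = -158982/5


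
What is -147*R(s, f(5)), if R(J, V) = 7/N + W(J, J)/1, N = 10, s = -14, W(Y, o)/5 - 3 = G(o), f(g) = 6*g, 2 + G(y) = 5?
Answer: -45129/10 ≈ -4512.9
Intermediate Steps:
G(y) = 3 (G(y) = -2 + 5 = 3)
W(Y, o) = 30 (W(Y, o) = 15 + 5*3 = 15 + 15 = 30)
R(J, V) = 307/10 (R(J, V) = 7/10 + 30/1 = 7*(⅒) + 30*1 = 7/10 + 30 = 307/10)
-147*R(s, f(5)) = -147*307/10 = -45129/10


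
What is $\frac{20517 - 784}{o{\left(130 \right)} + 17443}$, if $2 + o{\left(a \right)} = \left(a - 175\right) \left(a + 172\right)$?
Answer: $\frac{19733}{3851} \approx 5.1241$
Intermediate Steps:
$o{\left(a \right)} = -2 + \left(-175 + a\right) \left(172 + a\right)$ ($o{\left(a \right)} = -2 + \left(a - 175\right) \left(a + 172\right) = -2 + \left(-175 + a\right) \left(172 + a\right)$)
$\frac{20517 - 784}{o{\left(130 \right)} + 17443} = \frac{20517 - 784}{\left(-30102 + 130^{2} - 390\right) + 17443} = \frac{19733}{\left(-30102 + 16900 - 390\right) + 17443} = \frac{19733}{-13592 + 17443} = \frac{19733}{3851}$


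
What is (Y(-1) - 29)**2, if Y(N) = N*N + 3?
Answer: 625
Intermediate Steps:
Y(N) = 3 + N**2 (Y(N) = N**2 + 3 = 3 + N**2)
(Y(-1) - 29)**2 = ((3 + (-1)**2) - 29)**2 = ((3 + 1) - 29)**2 = (4 - 29)**2 = (-25)**2 = 625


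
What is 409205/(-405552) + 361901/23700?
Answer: 3807542107/266988400 ≈ 14.261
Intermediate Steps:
409205/(-405552) + 361901/23700 = 409205*(-1/405552) + 361901*(1/23700) = -409205/405552 + 361901/23700 = 3807542107/266988400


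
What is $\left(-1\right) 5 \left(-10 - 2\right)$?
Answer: $60$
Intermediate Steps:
$\left(-1\right) 5 \left(-10 - 2\right) = \left(-5\right) \left(-12\right) = 60$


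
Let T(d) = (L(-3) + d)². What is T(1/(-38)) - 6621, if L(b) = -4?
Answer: -9537315/1444 ≈ -6604.8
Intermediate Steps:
T(d) = (-4 + d)²
T(1/(-38)) - 6621 = (-4 + 1/(-38))² - 6621 = (-4 - 1/38)² - 6621 = (-153/38)² - 6621 = 23409/1444 - 6621 = -9537315/1444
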